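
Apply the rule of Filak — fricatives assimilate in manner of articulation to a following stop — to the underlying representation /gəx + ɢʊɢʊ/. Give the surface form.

[gəkɢʊɢʊ]

/x/ is a voiceless velar fricative. The following trigger /ɢ/ is a stop, so /x/ must become a stop as well.
Changing only its manner to stop gives [k] — the voiceless velar stop.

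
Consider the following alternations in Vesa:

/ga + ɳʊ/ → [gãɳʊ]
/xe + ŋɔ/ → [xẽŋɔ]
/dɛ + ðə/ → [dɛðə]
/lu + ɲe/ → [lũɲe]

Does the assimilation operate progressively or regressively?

The vowel /a/ surfaces as nasalised [ã] next to the following nasal /ɳ/ — it has acquired the [+nasal] feature of its neighbour.
The other forms show the same pattern: /e/ → [ẽ] before /ŋ/; /u/ → [ũ] before /ɲ/ — each time a vowel is nasalised next to a following nasal.
No change occurs in [dɛðə] because the vowel at the boundary is adjacent to an oral consonant, not a nasal (/ɛ/ next to /ð/).
Because the conditioning nasal is to the right of the vowel that changes, the process is regressive (anticipatory).

regressive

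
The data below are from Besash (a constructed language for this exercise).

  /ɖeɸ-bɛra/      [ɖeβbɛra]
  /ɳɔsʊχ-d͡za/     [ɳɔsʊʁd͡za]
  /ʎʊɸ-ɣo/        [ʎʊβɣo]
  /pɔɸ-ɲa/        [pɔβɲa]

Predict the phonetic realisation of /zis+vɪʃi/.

The data show regressive voicing assimilation: /ɸ/ → [β] before /b/; /χ/ → [ʁ] before /d͡z/; /ɸ/ → [β] before /ɣ/; /ɸ/ → [β] before /ɲ/. In each pair only voicing changes, matching the following consonant, while place and manner stay constant.
The rule targets /s/ (voiceless alveolar fricative), which sits before the trigger /v/ (voiced).
A voiced alveolar fricative is [z], so the surface segment is [z].

[zizvɪʃi]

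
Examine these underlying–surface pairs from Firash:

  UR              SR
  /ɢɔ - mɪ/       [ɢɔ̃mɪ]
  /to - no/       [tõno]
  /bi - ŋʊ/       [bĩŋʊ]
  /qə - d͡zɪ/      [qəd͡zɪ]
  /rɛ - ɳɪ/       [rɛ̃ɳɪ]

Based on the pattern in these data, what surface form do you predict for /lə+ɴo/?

The data show regressive nasality assimilation (vowel nasalisation): /ɔ/ → [ɔ̃] before /m/; /o/ → [õ] before /n/; /i/ → [ĩ] before /ŋ/; /ɛ/ → [ɛ̃] before /ɳ/ — a vowel is nasalised by an immediately following nasal consonant.
No change occurs in [qəd͡zɪ] because the vowel at the boundary is adjacent to an oral consonant, not a nasal (/ə/ next to /d͡z/).
The vowel /ə/ is adjacent to the following nasal /ɴ/, so it acquires [+nasal] and surfaces as [ə̃].

[lə̃ɴo]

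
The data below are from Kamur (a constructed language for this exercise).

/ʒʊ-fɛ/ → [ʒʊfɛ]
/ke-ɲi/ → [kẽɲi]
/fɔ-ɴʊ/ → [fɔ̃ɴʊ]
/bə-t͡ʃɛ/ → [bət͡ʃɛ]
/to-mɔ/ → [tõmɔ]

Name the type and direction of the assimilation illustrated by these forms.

regressive nasality assimilation (vowel nasalisation)

The vowel /e/ surfaces as nasalised [ẽ] next to the following nasal /ɲ/ — it has acquired the [+nasal] feature of its neighbour.
Likewise in the remaining data: /ɔ/ → [ɔ̃] before /ɴ/; /o/ → [õ] before /m/ — each time a vowel is nasalised next to a following nasal.
No change occurs in [ʒʊfɛ], [bət͡ʃɛ] because the vowel at the boundary is adjacent to an oral consonant, not a nasal (/ʊ/ next to /f/; /ə/ next to /t͡ʃ/).
Because the conditioning nasal is to the right of the vowel that changes, the process is regressive (anticipatory).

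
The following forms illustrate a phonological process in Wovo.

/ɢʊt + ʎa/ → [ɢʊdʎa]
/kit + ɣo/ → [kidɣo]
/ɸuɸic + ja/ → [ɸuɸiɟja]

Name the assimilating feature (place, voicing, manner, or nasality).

Comparing underlying and surface forms, /t/ → [d] is the alternation; the neighbouring /ʎ/ is constant.
/t/ is voiceless while /ʎ/ is voiced; the output [d] is voiced, matching the trigger — so the feature that spreads is voicing.
The other alternating forms pattern the same way: /t/ → [d] before /ɣ/ (voiceless → voiced, matching voiced); /c/ → [ɟ] before /j/ (voiceless → voiced, matching voiced) — only voicing changes, and always toward the following segment.

voicing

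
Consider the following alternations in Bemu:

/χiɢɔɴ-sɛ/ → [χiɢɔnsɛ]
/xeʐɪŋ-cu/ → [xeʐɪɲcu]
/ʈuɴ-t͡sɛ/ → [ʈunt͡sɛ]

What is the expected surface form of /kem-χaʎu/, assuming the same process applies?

[keɴχaʎu]

The data show regressive place assimilation: /ɴ/ → [n] before /s/; /ŋ/ → [ɲ] before /c/; /ɴ/ → [n] before /t͡s/. In each pair only place changes, matching the following consonant, while manner and voice stay constant.
The rule targets /m/ (voiced bilabial nasal), which sits before the trigger /χ/ (uvular).
The voiced uvular nasal is [ɴ], so /m/ → [ɴ].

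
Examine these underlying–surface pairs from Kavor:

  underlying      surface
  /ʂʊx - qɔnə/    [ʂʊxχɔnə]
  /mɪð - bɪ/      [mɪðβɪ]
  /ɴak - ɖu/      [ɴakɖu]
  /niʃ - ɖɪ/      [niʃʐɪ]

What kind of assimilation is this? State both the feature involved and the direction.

Underlying /q/ is realised as [χ] next to /x/; /x/ itself does not change.
/q/ is a stop while /x/ is a fricative; the output [χ] is a fricative, matching the trigger — so the feature that spreads is manner.
Place and voice are unchanged, so the assimilation is partial, not total.
Checking the remaining alternations: /b/ → [β] after /ð/ (stop → fricative, matching a fricative); /ɖ/ → [ʐ] after /ʃ/ (stop → fricative, matching a fricative) — only manner changes, and always toward the preceding segment.
No alternation appears in [ɴakɖu]: there the adjacent consonants already agree in manner (/ɖ/ and /k/ are both stops), so this form is consistent with the same rule.
The trigger is the preceding segment, so the direction is progressive (perseverative).

progressive manner assimilation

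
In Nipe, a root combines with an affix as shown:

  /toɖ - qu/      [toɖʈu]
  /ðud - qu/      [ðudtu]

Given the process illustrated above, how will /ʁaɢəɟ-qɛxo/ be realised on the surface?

[ʁaɢəɟcɛxo]

The data show progressive place assimilation: /q/ → [ʈ] after /ɖ/; /q/ → [t] after /d/. In each pair only place changes, matching the preceding consonant, while manner and voice stay constant.
/q/ is a voiceless uvular stop. The preceding trigger /ɟ/ is palatal, so /q/ must become palatal as well.
The voiceless palatal stop is [c], so /q/ → [c].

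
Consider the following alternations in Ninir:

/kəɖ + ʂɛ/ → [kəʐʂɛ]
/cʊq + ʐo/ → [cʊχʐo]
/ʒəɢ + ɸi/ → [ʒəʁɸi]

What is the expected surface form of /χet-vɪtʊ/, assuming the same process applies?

The data show regressive manner assimilation: /ɖ/ → [ʐ] before /ʂ/; /q/ → [χ] before /ʐ/; /ɢ/ → [ʁ] before /ɸ/. In each pair only manner changes, matching the following consonant, while place and voice stay constant.
The rule targets /t/ (voiceless alveolar stop), which sits before the trigger /v/ (fricative).
A voiceless alveolar fricative is [s], so the surface segment is [s].

[χesvɪtʊ]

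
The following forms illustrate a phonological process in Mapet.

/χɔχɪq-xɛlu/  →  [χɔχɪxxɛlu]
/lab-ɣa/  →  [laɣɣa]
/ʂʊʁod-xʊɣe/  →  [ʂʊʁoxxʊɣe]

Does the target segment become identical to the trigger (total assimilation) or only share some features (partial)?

Underlying /q/ is realised as [x] next to /x/; /x/ itself does not change.
The output [x] is identical to the trigger /x/ — every feature (place, manner, voicing) has been copied — so this is total assimilation.
The other forms behave the same way: /b/ → [ɣ] before /ɣ/; /d/ → [x] before /x/ — in each case the output is a copy of the following consonant.

total assimilation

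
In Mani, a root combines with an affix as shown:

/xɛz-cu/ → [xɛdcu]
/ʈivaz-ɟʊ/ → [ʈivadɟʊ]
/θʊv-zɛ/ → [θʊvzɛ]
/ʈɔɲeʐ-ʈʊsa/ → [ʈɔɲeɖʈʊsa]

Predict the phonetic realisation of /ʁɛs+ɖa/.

The data show regressive manner assimilation: /z/ → [d] before /c/; /z/ → [d] before /ɟ/; /ʐ/ → [ɖ] before /ʈ/. In each pair only manner changes, matching the following consonant, while place and voice stay constant.
No alternation appears in [θʊvzɛ]: there the adjacent consonants already agree in manner (/v/ and /z/ are both fricatives), so this form is consistent with the same rule.
/s/ is a voiceless alveolar fricative. The following trigger /ɖ/ is a stop, so /s/ must become a stop as well.
The voiceless alveolar stop is [t], so /s/ → [t].

[ʁɛtɖa]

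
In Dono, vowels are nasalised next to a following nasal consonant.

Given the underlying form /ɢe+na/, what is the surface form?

[ɢẽna]

/e/ sits next to the nasal /n/ and is therefore nasalised to [ẽ].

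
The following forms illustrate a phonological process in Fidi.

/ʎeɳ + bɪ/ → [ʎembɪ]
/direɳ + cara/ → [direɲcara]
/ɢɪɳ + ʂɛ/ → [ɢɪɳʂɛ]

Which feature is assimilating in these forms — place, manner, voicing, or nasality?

Comparing underlying and surface forms, /ɳ/ → [m] is the alternation; the neighbouring /b/ is constant.
/ɳ/ is retroflex while /b/ is bilabial; the output [m] is bilabial, matching the trigger — so the feature that spreads is place.
The other alternating form patterns the same way: /ɳ/ → [ɲ] before /c/ (retroflex → palatal, matching palatal) — only place changes, and always toward the following segment.
Nothing changes in [ɢɪɳʂɛ]: there the adjacent consonants already agree in place (/ɳ/ and /ʂ/ are both retroflex), so this form is consistent with the same rule.

place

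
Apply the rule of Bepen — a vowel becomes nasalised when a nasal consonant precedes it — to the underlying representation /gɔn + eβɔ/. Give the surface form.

The vowel /e/ is adjacent to the preceding nasal /n/, so it acquires [+nasal] and surfaces as [ẽ].

[gɔnẽβɔ]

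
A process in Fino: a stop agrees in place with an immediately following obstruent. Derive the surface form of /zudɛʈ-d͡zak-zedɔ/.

The rule targets /ʈ/ (voiceless retroflex stop), which sits before the trigger /d͡z/ (alveolar).
A voiceless alveolar stop is [t], so the surface segment is [t].
The same rule applies at the second boundary: /k/ → [t] next to /z/.

[zudɛtd͡zatzedɔ]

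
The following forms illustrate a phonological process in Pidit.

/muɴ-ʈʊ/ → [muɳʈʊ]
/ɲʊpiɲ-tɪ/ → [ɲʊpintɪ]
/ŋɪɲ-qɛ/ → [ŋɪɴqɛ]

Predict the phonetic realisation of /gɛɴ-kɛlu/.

The data show regressive place assimilation: /ɴ/ → [ɳ] before /ʈ/; /ɲ/ → [n] before /t/; /ɲ/ → [ɴ] before /q/. In each pair only place changes, matching the following consonant, while manner and voice stay constant.
The rule targets /ɴ/ (voiced uvular nasal), which sits before the trigger /k/ (velar).
The voiced velar nasal is [ŋ], so /ɴ/ → [ŋ].

[gɛŋkɛlu]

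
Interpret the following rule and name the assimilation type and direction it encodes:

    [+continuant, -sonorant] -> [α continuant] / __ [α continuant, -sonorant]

The rule copies [continuant] (continuancy) from the environment onto the target fricatives; since [±continuant] encodes the stop/fricative manner contrast, the assimilating dimension is manner.
The conditioning segment sits to the right of the focus bar, meaning the trigger follows the segment that changes — regressive assimilation.

regressive manner assimilation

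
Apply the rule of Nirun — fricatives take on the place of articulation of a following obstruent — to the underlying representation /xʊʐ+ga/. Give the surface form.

/ʐ/ is a voiced retroflex fricative. The following trigger /g/ is velar, so /ʐ/ must become velar as well.
A voiced velar fricative is [ɣ], so the surface segment is [ɣ].

[xʊɣga]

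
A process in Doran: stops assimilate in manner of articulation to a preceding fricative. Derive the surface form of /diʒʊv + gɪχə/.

The rule targets /g/ (voiced velar stop), which sits after the trigger /v/ (fricative).
Changing only its manner to fricative gives [ɣ] — the voiced velar fricative.

[diʒʊvɣɪχə]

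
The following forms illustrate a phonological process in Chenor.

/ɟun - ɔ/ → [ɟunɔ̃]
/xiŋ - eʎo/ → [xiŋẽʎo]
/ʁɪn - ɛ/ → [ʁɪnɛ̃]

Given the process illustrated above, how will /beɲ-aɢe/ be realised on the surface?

The data show progressive nasality assimilation (vowel nasalisation): /ɔ/ → [ɔ̃] after /n/; /e/ → [ẽ] after /ŋ/; /ɛ/ → [ɛ̃] after /n/ — a vowel is nasalised by an immediately preceding nasal consonant.
The vowel /a/ is adjacent to the preceding nasal /ɲ/, so it acquires [+nasal] and surfaces as [ã].

[beɲãɢe]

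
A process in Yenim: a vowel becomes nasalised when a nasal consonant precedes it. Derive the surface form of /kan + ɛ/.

/ɛ/ sits next to the nasal /n/ and is therefore nasalised to [ɛ̃].

[kanɛ̃]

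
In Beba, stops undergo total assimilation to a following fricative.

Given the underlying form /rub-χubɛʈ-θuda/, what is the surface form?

[ruχχubɛθθuda]

/b/ is the segment targeted by the rule; it sits immediately before /χ/, so it assimilates completely and surfaces as [χ].
The same rule applies at the second boundary: /ʈ/ → [θ] next to /θ/.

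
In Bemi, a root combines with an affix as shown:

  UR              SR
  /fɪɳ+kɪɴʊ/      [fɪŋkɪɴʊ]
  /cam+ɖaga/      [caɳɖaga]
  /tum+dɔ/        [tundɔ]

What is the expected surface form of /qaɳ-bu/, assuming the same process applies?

The data show regressive place assimilation: /ɳ/ → [ŋ] before /k/; /m/ → [ɳ] before /ɖ/; /m/ → [n] before /d/. In each pair only place changes, matching the following consonant, while manner and voice stay constant.
/ɳ/ is a voiced retroflex nasal. The following trigger /b/ is bilabial, so /ɳ/ must become bilabial as well.
A voiced bilabial nasal is [m], so the surface segment is [m].

[qambu]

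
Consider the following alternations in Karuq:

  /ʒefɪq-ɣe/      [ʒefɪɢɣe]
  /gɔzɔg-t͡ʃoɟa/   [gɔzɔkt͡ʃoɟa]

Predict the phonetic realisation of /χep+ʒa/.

[χebʒa]

The data show regressive voicing assimilation: /q/ → [ɢ] before /ɣ/; /g/ → [k] before /t͡ʃ/. In each pair only voicing changes, matching the following consonant, while place and manner stay constant.
The rule targets /p/ (voiceless bilabial stop), which sits before the trigger /ʒ/ (voiced).
A voiced bilabial stop is [b], so the surface segment is [b].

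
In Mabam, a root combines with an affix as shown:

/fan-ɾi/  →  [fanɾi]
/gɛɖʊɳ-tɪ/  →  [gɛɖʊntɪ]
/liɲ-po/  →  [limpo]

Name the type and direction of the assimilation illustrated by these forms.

Underlying /ɳ/ is realised as [n] next to /t/; /t/ itself does not change.
The change retroflex → alveolar matches the place of the following /t/, identifying this as place assimilation.
Manner and voice are unchanged, so the assimilation is partial, not total.
The same holds elsewhere in the data: /ɲ/ → [m] before /p/ (palatal → bilabial, matching bilabial) — only place changes, and always toward the following segment.
No alternation appears in [fanɾi]: there the adjacent consonants already agree in place (/n/ and /ɾ/ are both alveolar), so this form is consistent with the same rule.
Since the segment that changes precedes the conditioning segment, the assimilation is regressive.

regressive place assimilation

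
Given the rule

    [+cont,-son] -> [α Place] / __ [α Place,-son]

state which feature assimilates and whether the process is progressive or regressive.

The rule copies the place features (abbreviated [Place]) from the environment onto the target, so the assimilating feature is place.
The conditioning segment sits to the right of the focus bar, meaning the trigger follows the segment that changes — regressive assimilation.

regressive place assimilation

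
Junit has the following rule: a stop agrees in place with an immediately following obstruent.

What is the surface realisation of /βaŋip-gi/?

[βaŋikgi]

The rule targets /p/ (voiceless bilabial stop), which sits before the trigger /g/ (velar).
Changing only its place to velar gives [k] — the voiceless velar stop.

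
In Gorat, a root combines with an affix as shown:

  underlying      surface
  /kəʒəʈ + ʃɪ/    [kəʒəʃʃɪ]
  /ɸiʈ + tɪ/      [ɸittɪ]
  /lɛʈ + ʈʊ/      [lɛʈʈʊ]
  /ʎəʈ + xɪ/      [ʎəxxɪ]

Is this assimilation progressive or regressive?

Underlying /ʈ/ is realised as [ʃ] next to /ʃ/; /ʃ/ itself does not change.
The output [ʃ] is identical to the trigger /ʃ/ — every feature (place, manner, voicing) has been copied — so this is total assimilation.
The other forms behave the same way: /ʈ/ → [t] before /t/; /ʈ/ → [x] before /x/ — in each case the output is a copy of the following consonant.
In [lɛʈʈʊ] the two consonants at the boundary are already identical (/ʈ/ + /ʈ/), so the rule applies vacuously and nothing changes.
Since the segment that changes precedes the conditioning segment, the assimilation is regressive.

regressive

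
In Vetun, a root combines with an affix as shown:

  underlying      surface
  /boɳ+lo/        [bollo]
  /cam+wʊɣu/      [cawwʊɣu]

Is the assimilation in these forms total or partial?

total assimilation

Underlying /ɳ/ is realised as [l] next to /l/; /l/ itself does not change.
The output [l] is identical to the trigger /l/ — every feature (place, manner, voicing) has been copied — so this is total assimilation.
The other form behaves the same way: /m/ → [w] before /w/ — in each case the output is a copy of the following consonant.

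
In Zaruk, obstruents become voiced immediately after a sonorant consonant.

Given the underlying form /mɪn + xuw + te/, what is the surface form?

The rule targets /x/ (voiceless velar fricative), which sits after the trigger /n/ (voiced).
Changing only its voicing to voiced gives [ɣ] — the voiced velar fricative.
At the second juncture, /t/ likewise becomes [d] adjacent to /w/.

[mɪnɣuwde]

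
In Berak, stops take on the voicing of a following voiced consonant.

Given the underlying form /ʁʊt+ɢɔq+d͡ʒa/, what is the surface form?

[ʁʊdɢɔɢd͡ʒa]

The rule targets /t/ (voiceless alveolar stop), which sits before the trigger /ɢ/ (voiced).
A voiced alveolar stop is [d], so the surface segment is [d].
At the second juncture, /q/ likewise becomes [ɢ] adjacent to /d͡ʒ/.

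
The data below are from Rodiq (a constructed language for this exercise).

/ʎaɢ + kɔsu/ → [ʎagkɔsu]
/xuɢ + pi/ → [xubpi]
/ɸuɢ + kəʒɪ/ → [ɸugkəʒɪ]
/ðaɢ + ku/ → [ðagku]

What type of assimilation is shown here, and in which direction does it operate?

Comparing underlying and surface forms, /ɢ/ → [g] is the alternation; the neighbouring /k/ is constant.
/ɢ/ is uvular while /k/ is velar; the output [g] is velar, matching the trigger — so the feature that spreads is place.
Manner and voice are unchanged, so the assimilation is partial, not total.
The same holds elsewhere in the data: /ɢ/ → [b] before /p/ (uvular → bilabial, matching bilabial) — only place changes, and always toward the following segment.
The trigger is the following segment, so the direction is regressive (anticipatory).

regressive place assimilation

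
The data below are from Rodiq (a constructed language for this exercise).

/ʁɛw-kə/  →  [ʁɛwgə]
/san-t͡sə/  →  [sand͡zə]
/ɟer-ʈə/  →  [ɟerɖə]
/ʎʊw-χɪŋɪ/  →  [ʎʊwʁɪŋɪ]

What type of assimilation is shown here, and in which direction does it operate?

progressive voicing assimilation

The segment that alternates is /k/, which surfaces as [g] when adjacent to /w/.
/k/ is voiceless while /w/ is voiced; the output [g] is voiced, matching the trigger — so the feature that spreads is voicing.
Place and manner are unchanged, so the assimilation is partial, not total.
Checking the remaining alternations: /t͡s/ → [d͡z] after /n/ (voiceless → voiced, matching voiced); /ʈ/ → [ɖ] after /r/ (voiceless → voiced, matching voiced); /χ/ → [ʁ] after /w/ (voiceless → voiced, matching voiced) — only voicing changes, and always toward the preceding segment.
Since the segment that changes follows the conditioning segment, the assimilation is progressive.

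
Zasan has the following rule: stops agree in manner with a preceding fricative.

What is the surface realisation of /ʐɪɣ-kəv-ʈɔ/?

[ʐɪɣxəvʂɔ]

/k/ is a voiceless velar stop. The preceding trigger /ɣ/ is a fricative, so /k/ must become a fricative as well.
A voiceless velar fricative is [x], so the surface segment is [x].
The same rule applies at the second boundary: /ʈ/ → [ʂ] next to /v/.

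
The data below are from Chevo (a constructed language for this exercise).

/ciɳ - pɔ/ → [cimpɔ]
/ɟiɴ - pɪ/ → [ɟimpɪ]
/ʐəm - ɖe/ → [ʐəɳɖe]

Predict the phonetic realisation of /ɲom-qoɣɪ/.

The data show regressive place assimilation: /ɳ/ → [m] before /p/; /ɴ/ → [m] before /p/; /m/ → [ɳ] before /ɖ/. In each pair only place changes, matching the following consonant, while manner and voice stay constant.
The rule targets /m/ (voiced bilabial nasal), which sits before the trigger /q/ (uvular).
The voiced uvular nasal is [ɴ], so /m/ → [ɴ].

[ɲoɴqoɣɪ]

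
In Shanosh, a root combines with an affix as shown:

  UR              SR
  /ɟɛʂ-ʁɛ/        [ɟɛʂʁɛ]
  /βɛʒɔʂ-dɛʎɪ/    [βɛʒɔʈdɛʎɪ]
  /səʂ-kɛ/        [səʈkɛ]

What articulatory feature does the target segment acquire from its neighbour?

manner

Comparing underlying and surface forms, /ʂ/ → [ʈ] is the alternation; the neighbouring /d/ is constant.
The change fricative → stop matches the manner of the following /d/, identifying this as manner assimilation.
Checking the remaining alternation: /ʂ/ → [ʈ] before /k/ (fricative → stop, matching a stop) — only manner changes, and always toward the following segment.
Nothing changes in [ɟɛʂʁɛ]: there the adjacent consonants already agree in manner (/ʂ/ and /ʁ/ are both fricatives), so this form is consistent with the same rule.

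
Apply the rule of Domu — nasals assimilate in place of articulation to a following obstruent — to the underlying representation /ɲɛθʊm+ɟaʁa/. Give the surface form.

[ɲɛθʊɲɟaʁa]

/m/ is a voiced bilabial nasal. The following trigger /ɟ/ is palatal, so /m/ must become palatal as well.
The voiced palatal nasal is [ɲ], so /m/ → [ɲ].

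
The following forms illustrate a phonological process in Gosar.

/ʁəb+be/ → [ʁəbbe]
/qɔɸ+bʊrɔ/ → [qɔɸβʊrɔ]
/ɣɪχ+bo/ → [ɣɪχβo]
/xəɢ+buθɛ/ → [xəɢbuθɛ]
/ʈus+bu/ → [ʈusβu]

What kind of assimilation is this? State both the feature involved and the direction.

progressive manner assimilation

The segment that alternates is /b/, which surfaces as [β] when adjacent to /ɸ/.
The change stop → fricative matches the manner of the preceding /ɸ/, identifying this as manner assimilation.
Place and voice are unchanged, so the assimilation is partial, not total.
Checking the remaining alternations: /b/ → [β] after /χ/ (stop → fricative, matching a fricative); /b/ → [β] after /s/ (stop → fricative, matching a fricative) — only manner changes, and always toward the preceding segment.
No alternation appears in [ʁəbbe], [xəɢbuθɛ]: there the adjacent consonants already agree in manner (/b/ and /b/ are both stops; /b/ and /ɢ/ are both stops), so these forms are consistent with the same rule.
Since the segment that changes follows the conditioning segment, the assimilation is progressive.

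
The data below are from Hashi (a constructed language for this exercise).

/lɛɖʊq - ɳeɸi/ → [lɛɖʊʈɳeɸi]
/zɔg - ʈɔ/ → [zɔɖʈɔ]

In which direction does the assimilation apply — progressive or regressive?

regressive

Comparing underlying and surface forms, /q/ → [ʈ] is the alternation; the neighbouring /ɳ/ is constant.
/q/ is uvular while /ɳ/ is retroflex; the output [ʈ] is retroflex, matching the trigger — so the feature that spreads is place.
The other alternating form patterns the same way: /g/ → [ɖ] before /ʈ/ (velar → retroflex, matching retroflex) — only place changes, and always toward the following segment.
Since the segment that changes precedes the conditioning segment, the assimilation is regressive.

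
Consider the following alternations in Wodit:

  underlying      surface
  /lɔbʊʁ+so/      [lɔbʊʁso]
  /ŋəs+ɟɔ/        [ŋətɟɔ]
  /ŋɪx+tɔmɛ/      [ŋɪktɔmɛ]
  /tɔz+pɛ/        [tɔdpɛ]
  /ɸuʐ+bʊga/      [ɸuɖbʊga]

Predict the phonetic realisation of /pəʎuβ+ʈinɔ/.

[pəʎubʈinɔ]

The data show regressive manner assimilation: /s/ → [t] before /ɟ/; /x/ → [k] before /t/; /z/ → [d] before /p/; /ʐ/ → [ɖ] before /b/. In each pair only manner changes, matching the following consonant, while place and voice stay constant.
No alternation appears in [lɔbʊʁso]: there the adjacent consonants already agree in manner (/ʁ/ and /s/ are both fricatives), so this form is consistent with the same rule.
/β/ is a voiced bilabial fricative. The following trigger /ʈ/ is a stop, so /β/ must become a stop as well.
A voiced bilabial stop is [b], so the surface segment is [b].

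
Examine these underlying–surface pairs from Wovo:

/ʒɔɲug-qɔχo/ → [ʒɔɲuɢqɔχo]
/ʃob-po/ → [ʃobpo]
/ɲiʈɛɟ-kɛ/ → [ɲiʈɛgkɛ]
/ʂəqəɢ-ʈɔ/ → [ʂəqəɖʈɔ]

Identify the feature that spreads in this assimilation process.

place

Underlying /g/ is realised as [ɢ] next to /q/; /q/ itself does not change.
/g/ is velar while /q/ is uvular; the output [ɢ] is uvular, matching the trigger — so the feature that spreads is place.
The same holds elsewhere in the data: /ɟ/ → [g] before /k/ (palatal → velar, matching velar); /ɢ/ → [ɖ] before /ʈ/ (uvular → retroflex, matching retroflex) — only place changes, and always toward the following segment.
No alternation appears in [ʃobpo]: there the adjacent consonants already agree in place (/b/ and /p/ are both bilabial), so this form is consistent with the same rule.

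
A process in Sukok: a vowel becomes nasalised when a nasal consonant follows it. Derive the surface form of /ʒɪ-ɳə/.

[ʒɪ̃ɳə]

/ɪ/ sits next to the nasal /ɳ/ and is therefore nasalised to [ɪ̃].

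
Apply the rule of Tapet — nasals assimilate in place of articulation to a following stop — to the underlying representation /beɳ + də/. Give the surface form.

The rule targets /ɳ/ (voiced retroflex nasal), which sits before the trigger /d/ (alveolar).
A voiced alveolar nasal is [n], so the surface segment is [n].

[bendə]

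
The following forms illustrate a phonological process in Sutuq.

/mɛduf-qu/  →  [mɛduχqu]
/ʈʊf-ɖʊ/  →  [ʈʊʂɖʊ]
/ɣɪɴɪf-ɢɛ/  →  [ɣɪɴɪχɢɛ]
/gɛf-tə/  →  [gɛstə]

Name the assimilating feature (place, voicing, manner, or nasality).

The segment that alternates is /f/, which surfaces as [χ] when adjacent to /q/.
The change labiodental → uvular matches the place of the following /q/, identifying this as place assimilation.
The other alternating forms pattern the same way: /f/ → [ʂ] before /ɖ/ (labiodental → retroflex, matching retroflex); /f/ → [χ] before /ɢ/ (labiodental → uvular, matching uvular); /f/ → [s] before /t/ (labiodental → alveolar, matching alveolar) — only place changes, and always toward the following segment.

place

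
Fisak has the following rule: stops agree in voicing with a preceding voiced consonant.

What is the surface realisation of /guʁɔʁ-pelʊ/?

[guʁɔʁbelʊ]

/p/ is a voiceless bilabial stop. The preceding trigger /ʁ/ is voiced, so /p/ must become voiced as well.
A voiced bilabial stop is [b], so the surface segment is [b].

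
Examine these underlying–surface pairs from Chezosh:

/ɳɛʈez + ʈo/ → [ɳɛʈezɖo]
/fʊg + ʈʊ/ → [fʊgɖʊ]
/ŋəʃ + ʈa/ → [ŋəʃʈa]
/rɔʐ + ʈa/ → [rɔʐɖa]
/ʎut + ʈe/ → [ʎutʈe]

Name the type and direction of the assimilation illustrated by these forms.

Underlying /ʈ/ is realised as [ɖ] next to /z/; /z/ itself does not change.
The change voiceless → voiced matches the voicing of the preceding /z/, identifying this as voicing assimilation.
Place and manner are unchanged, so the assimilation is partial, not total.
The other alternating forms pattern the same way: /ʈ/ → [ɖ] after /g/ (voiceless → voiced, matching voiced); /ʈ/ → [ɖ] after /ʐ/ (voiceless → voiced, matching voiced) — only voicing changes, and always toward the preceding segment.
No alternation appears in [ŋəʃʈa], [ʎutʈe]: there the adjacent consonants already agree in voicing (/ʈ/ and /ʃ/ are both voiceless; /ʈ/ and /t/ are both voiceless), so these forms are consistent with the same rule.
The trigger is the preceding segment, so the direction is progressive (perseverative).

progressive voicing assimilation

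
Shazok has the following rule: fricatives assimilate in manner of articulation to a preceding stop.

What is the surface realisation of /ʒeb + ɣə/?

/ɣ/ is a voiced velar fricative. The preceding trigger /b/ is a stop, so /ɣ/ must become a stop as well.
A voiced velar stop is [g], so the surface segment is [g].

[ʒebgə]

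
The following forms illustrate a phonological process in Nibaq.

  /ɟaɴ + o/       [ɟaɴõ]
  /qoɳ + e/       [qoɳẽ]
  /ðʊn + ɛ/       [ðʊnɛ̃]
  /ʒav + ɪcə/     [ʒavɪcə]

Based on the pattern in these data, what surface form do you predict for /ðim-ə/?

The data show progressive nasality assimilation (vowel nasalisation): /o/ → [õ] after /ɴ/; /e/ → [ẽ] after /ɳ/; /ɛ/ → [ɛ̃] after /n/ — a vowel is nasalised by an immediately preceding nasal consonant.
No change occurs in [ʒavɪcə] because the vowel at the boundary is adjacent to an oral consonant, not a nasal (/ɪ/ next to /v/).
The vowel /ə/ is adjacent to the preceding nasal /m/, so it acquires [+nasal] and surfaces as [ə̃].

[ðimə̃]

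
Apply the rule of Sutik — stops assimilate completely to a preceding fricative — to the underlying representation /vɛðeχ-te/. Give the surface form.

/t/ is the segment targeted by the rule; it sits immediately after /χ/, so it assimilates completely and surfaces as [χ].

[vɛðeχχe]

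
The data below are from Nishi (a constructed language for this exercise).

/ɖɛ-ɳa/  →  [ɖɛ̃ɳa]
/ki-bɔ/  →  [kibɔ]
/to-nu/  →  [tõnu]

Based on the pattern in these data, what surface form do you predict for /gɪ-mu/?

The data show regressive nasality assimilation (vowel nasalisation): /ɛ/ → [ɛ̃] before /ɳ/; /o/ → [õ] before /n/ — a vowel is nasalised by an immediately following nasal consonant.
No change occurs in [kibɔ] because the vowel at the boundary is adjacent to an oral consonant, not a nasal (/i/ next to /b/).
/ɪ/ sits next to the nasal /m/ and is therefore nasalised to [ɪ̃].

[gɪ̃mu]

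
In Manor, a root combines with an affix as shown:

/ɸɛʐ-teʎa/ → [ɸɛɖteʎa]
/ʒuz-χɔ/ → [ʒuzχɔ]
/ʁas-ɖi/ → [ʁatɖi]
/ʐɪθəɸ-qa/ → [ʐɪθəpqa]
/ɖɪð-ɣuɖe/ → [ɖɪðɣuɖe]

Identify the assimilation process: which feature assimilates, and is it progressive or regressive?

Underlying /ʐ/ is realised as [ɖ] next to /t/; /t/ itself does not change.
The change fricative → stop matches the manner of the following /t/, identifying this as manner assimilation.
Place and voice are unchanged, so the assimilation is partial, not total.
The other alternating forms pattern the same way: /s/ → [t] before /ɖ/ (fricative → stop, matching a stop); /ɸ/ → [p] before /q/ (fricative → stop, matching a stop) — only manner changes, and always toward the following segment.
Nothing changes in [ʒuzχɔ], [ɖɪðɣuɖe]: there the adjacent consonants already agree in manner (/z/ and /χ/ are both fricatives; /ð/ and /ɣ/ are both fricatives), so these forms are consistent with the same rule.
Since the segment that changes precedes the conditioning segment, the assimilation is regressive.

regressive manner assimilation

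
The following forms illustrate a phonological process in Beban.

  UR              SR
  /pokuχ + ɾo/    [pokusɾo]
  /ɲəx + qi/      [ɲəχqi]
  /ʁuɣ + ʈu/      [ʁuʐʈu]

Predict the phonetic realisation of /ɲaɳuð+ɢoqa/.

[ɲaɳuʁɢoqa]

The data show regressive place assimilation: /χ/ → [s] before /ɾ/; /x/ → [χ] before /q/; /ɣ/ → [ʐ] before /ʈ/. In each pair only place changes, matching the following consonant, while manner and voice stay constant.
/ð/ is a voiced dental fricative. The following trigger /ɢ/ is uvular, so /ð/ must become uvular as well.
The voiced uvular fricative is [ʁ], so /ð/ → [ʁ].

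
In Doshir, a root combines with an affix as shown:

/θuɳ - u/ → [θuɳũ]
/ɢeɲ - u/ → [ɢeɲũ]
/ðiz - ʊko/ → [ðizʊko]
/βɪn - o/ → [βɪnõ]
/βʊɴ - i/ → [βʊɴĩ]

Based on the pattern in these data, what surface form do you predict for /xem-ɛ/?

[xemɛ̃]

The data show progressive nasality assimilation (vowel nasalisation): /u/ → [ũ] after /ɳ/; /u/ → [ũ] after /ɲ/; /o/ → [õ] after /n/; /i/ → [ĩ] after /ɴ/ — a vowel is nasalised by an immediately preceding nasal consonant.
No change occurs in [ðizʊko] because the vowel at the boundary is adjacent to an oral consonant, not a nasal (/ʊ/ next to /z/).
/ɛ/ sits next to the nasal /m/ and is therefore nasalised to [ɛ̃].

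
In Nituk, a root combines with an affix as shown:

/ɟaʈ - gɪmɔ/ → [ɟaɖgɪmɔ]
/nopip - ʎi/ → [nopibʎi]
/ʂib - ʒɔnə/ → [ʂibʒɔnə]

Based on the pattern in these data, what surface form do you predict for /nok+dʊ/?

The data show regressive voicing assimilation: /ʈ/ → [ɖ] before /g/; /p/ → [b] before /ʎ/. In each pair only voicing changes, matching the following consonant, while place and manner stay constant.
No alternation appears in [ʂibʒɔnə]: there the adjacent consonants already agree in voicing (/b/ and /ʒ/ are both voiced), so this form is consistent with the same rule.
/k/ is a voiceless velar stop. The following trigger /d/ is voiced, so /k/ must become voiced as well.
The voiced velar stop is [g], so /k/ → [g].

[nogdʊ]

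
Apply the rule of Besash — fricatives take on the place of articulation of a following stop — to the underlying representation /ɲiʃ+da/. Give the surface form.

[ɲisda]

/ʃ/ is a voiceless postalveolar fricative. The following trigger /d/ is alveolar, so /ʃ/ must become alveolar as well.
The voiceless alveolar fricative is [s], so /ʃ/ → [s].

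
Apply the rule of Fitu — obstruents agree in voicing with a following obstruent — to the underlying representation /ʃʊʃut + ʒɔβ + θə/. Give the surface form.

The rule targets /t/ (voiceless alveolar stop), which sits before the trigger /ʒ/ (voiced).
A voiced alveolar stop is [d], so the surface segment is [d].
The same rule applies at the second boundary: /β/ → [ɸ] next to /θ/.

[ʃʊʃudʒɔɸθə]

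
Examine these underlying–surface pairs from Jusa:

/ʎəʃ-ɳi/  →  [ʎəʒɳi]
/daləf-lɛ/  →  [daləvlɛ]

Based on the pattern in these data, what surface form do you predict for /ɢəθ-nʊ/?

The data show regressive voicing assimilation: /ʃ/ → [ʒ] before /ɳ/; /f/ → [v] before /l/. In each pair only voicing changes, matching the following consonant, while place and manner stay constant.
/θ/ is a voiceless dental fricative. The following trigger /n/ is voiced, so /θ/ must become voiced as well.
The voiced dental fricative is [ð], so /θ/ → [ð].

[ɢəðnʊ]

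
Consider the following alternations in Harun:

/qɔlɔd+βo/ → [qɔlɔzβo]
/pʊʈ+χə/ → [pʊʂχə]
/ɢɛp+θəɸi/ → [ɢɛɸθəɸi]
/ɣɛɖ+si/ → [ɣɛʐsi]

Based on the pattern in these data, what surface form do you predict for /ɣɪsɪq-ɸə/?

The data show regressive manner assimilation: /d/ → [z] before /β/; /ʈ/ → [ʂ] before /χ/; /p/ → [ɸ] before /θ/; /ɖ/ → [ʐ] before /s/. In each pair only manner changes, matching the following consonant, while place and voice stay constant.
The rule targets /q/ (voiceless uvular stop), which sits before the trigger /ɸ/ (fricative).
Changing only its manner to fricative gives [χ] — the voiceless uvular fricative.

[ɣɪsɪχɸə]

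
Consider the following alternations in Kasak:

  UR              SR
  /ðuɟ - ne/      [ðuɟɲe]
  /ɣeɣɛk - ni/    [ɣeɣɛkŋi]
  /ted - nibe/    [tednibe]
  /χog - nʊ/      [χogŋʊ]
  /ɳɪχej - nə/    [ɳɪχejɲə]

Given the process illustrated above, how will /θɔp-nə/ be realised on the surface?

The data show progressive place assimilation: /n/ → [ɲ] after /ɟ/; /n/ → [ŋ] after /k/; /n/ → [ŋ] after /g/; /n/ → [ɲ] after /j/. In each pair only place changes, matching the preceding consonant, while manner and voice stay constant.
No alternation appears in [tednibe]: there the adjacent consonants already agree in place (/n/ and /d/ are both alveolar), so this form is consistent with the same rule.
/n/ is a voiced alveolar nasal. The preceding trigger /p/ is bilabial, so /n/ must become bilabial as well.
A voiced bilabial nasal is [m], so the surface segment is [m].

[θɔpmə]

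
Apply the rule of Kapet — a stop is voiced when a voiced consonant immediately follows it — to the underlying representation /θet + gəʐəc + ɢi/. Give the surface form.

/t/ is a voiceless alveolar stop. The following trigger /g/ is voiced, so /t/ must become voiced as well.
A voiced alveolar stop is [d], so the surface segment is [d].
The same rule applies at the second boundary: /c/ → [ɟ] next to /ɢ/.

[θedgəʐəɟɢi]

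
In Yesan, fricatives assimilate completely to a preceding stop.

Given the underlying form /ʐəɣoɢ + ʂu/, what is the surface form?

[ʐəɣoɢɢu]

/ʂ/ is the segment targeted by the rule; it sits immediately after /ɢ/, so it assimilates completely and surfaces as [ɢ].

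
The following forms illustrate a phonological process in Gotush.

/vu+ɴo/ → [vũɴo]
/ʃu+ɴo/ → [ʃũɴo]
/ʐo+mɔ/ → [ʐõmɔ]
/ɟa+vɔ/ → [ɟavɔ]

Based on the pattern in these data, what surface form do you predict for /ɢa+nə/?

The data show regressive nasality assimilation (vowel nasalisation): /u/ → [ũ] before /ɴ/; /o/ → [õ] before /m/ — a vowel is nasalised by an immediately following nasal consonant.
No change occurs in [ɟavɔ] because the vowel at the boundary is adjacent to an oral consonant, not a nasal (/a/ next to /v/).
The vowel /a/ is adjacent to the following nasal /n/, so it acquires [+nasal] and surfaces as [ã].

[ɢãnə]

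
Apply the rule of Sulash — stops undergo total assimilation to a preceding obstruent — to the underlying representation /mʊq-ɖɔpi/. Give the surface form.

/ɖ/ is the segment targeted by the rule; it sits immediately after /q/, so it assimilates completely and surfaces as [q].

[mʊqqɔpi]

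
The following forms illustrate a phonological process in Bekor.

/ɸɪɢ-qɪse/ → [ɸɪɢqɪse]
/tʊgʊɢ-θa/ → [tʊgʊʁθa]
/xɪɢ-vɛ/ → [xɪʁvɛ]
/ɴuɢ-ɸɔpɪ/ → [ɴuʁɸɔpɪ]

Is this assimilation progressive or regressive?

regressive

Comparing underlying and surface forms, /ɢ/ → [ʁ] is the alternation; the neighbouring /θ/ is constant.
/ɢ/ is a stop while /θ/ is a fricative; the output [ʁ] is a fricative, matching the trigger — so the feature that spreads is manner.
The same holds elsewhere in the data: /ɢ/ → [ʁ] before /v/ (stop → fricative, matching a fricative); /ɢ/ → [ʁ] before /ɸ/ (stop → fricative, matching a fricative) — only manner changes, and always toward the following segment.
No alternation appears in [ɸɪɢqɪse]: there the adjacent consonants already agree in manner (/ɢ/ and /q/ are both stops), so this form is consistent with the same rule.
Since the segment that changes precedes the conditioning segment, the assimilation is regressive.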